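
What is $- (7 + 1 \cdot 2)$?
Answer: $-9$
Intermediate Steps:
$- (7 + 1 \cdot 2) = - (7 + 2) = \left(-1\right) 9 = -9$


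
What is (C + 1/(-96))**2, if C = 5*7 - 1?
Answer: 10647169/9216 ≈ 1155.3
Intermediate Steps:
C = 34 (C = 35 - 1 = 34)
(C + 1/(-96))**2 = (34 + 1/(-96))**2 = (34 - 1/96)**2 = (3263/96)**2 = 10647169/9216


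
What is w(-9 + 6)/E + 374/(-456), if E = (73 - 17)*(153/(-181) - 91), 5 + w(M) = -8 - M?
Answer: -21709231/26531904 ≈ -0.81823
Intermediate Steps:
w(M) = -13 - M (w(M) = -5 + (-8 - M) = -13 - M)
E = -930944/181 (E = 56*(153*(-1/181) - 91) = 56*(-153/181 - 91) = 56*(-16624/181) = -930944/181 ≈ -5143.3)
w(-9 + 6)/E + 374/(-456) = (-13 - (-9 + 6))/(-930944/181) + 374/(-456) = (-13 - 1*(-3))*(-181/930944) + 374*(-1/456) = (-13 + 3)*(-181/930944) - 187/228 = -10*(-181/930944) - 187/228 = 905/465472 - 187/228 = -21709231/26531904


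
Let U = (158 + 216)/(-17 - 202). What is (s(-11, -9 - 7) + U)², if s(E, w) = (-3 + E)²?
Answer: 1810502500/47961 ≈ 37750.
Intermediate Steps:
U = -374/219 (U = 374/(-219) = 374*(-1/219) = -374/219 ≈ -1.7078)
(s(-11, -9 - 7) + U)² = ((-3 - 11)² - 374/219)² = ((-14)² - 374/219)² = (196 - 374/219)² = (42550/219)² = 1810502500/47961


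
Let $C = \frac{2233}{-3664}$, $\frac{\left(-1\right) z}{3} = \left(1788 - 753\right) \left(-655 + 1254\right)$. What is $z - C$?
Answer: $- \frac{6814653047}{3664} \approx -1.8599 \cdot 10^{6}$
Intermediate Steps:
$z = -1859895$ ($z = - 3 \left(1788 - 753\right) \left(-655 + 1254\right) = - 3 \cdot 1035 \cdot 599 = \left(-3\right) 619965 = -1859895$)
$C = - \frac{2233}{3664}$ ($C = 2233 \left(- \frac{1}{3664}\right) = - \frac{2233}{3664} \approx -0.60944$)
$z - C = -1859895 - - \frac{2233}{3664} = -1859895 + \frac{2233}{3664} = - \frac{6814653047}{3664}$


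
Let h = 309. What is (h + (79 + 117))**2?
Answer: 255025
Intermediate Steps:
(h + (79 + 117))**2 = (309 + (79 + 117))**2 = (309 + 196)**2 = 505**2 = 255025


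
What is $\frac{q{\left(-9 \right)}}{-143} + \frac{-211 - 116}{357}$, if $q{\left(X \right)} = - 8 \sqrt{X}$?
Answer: $- \frac{109}{119} + \frac{24 i}{143} \approx -0.91597 + 0.16783 i$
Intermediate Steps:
$\frac{q{\left(-9 \right)}}{-143} + \frac{-211 - 116}{357} = \frac{\left(-8\right) \sqrt{-9}}{-143} + \frac{-211 - 116}{357} = - 8 \cdot 3 i \left(- \frac{1}{143}\right) - \frac{109}{119} = - 24 i \left(- \frac{1}{143}\right) - \frac{109}{119} = \frac{24 i}{143} - \frac{109}{119} = - \frac{109}{119} + \frac{24 i}{143}$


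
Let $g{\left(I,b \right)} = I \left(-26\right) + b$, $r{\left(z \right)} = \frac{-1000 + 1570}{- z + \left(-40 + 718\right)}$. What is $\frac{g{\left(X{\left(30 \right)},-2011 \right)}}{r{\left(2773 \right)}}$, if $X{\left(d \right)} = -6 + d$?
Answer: $\frac{1104065}{114} \approx 9684.8$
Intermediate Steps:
$r{\left(z \right)} = \frac{570}{678 - z}$ ($r{\left(z \right)} = \frac{570}{- z + 678} = \frac{570}{678 - z}$)
$g{\left(I,b \right)} = b - 26 I$ ($g{\left(I,b \right)} = - 26 I + b = b - 26 I$)
$\frac{g{\left(X{\left(30 \right)},-2011 \right)}}{r{\left(2773 \right)}} = \frac{-2011 - 26 \left(-6 + 30\right)}{\left(-570\right) \frac{1}{-678 + 2773}} = \frac{-2011 - 624}{\left(-570\right) \frac{1}{2095}} = - \frac{2635}{- \frac{114}{419}} = \left(-2635\right) \left(- \frac{419}{114}\right) = \frac{1104065}{114}$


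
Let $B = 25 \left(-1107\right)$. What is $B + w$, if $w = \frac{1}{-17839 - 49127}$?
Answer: $- \frac{1853284051}{66966} \approx -27675.0$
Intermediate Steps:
$B = -27675$
$w = - \frac{1}{66966}$ ($w = \frac{1}{-66966} = - \frac{1}{66966} \approx -1.4933 \cdot 10^{-5}$)
$B + w = -27675 - \frac{1}{66966} = - \frac{1853284051}{66966}$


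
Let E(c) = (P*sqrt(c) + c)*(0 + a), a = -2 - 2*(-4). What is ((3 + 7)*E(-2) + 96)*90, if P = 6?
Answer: -2160 + 32400*I*sqrt(2) ≈ -2160.0 + 45821.0*I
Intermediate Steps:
a = 6 (a = -2 + 8 = 6)
E(c) = 6*c + 36*sqrt(c) (E(c) = (6*sqrt(c) + c)*(0 + 6) = (c + 6*sqrt(c))*6 = 6*c + 36*sqrt(c))
((3 + 7)*E(-2) + 96)*90 = ((3 + 7)*(6*(-2) + 36*sqrt(-2)) + 96)*90 = (10*(-12 + 36*(I*sqrt(2))) + 96)*90 = (10*(-12 + 36*I*sqrt(2)) + 96)*90 = ((-120 + 360*I*sqrt(2)) + 96)*90 = (-24 + 360*I*sqrt(2))*90 = -2160 + 32400*I*sqrt(2)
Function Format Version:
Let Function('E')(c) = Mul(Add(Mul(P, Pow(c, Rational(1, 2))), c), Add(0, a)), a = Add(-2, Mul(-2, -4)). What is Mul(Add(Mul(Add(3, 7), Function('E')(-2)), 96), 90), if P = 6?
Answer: Add(-2160, Mul(32400, I, Pow(2, Rational(1, 2)))) ≈ Add(-2160.0, Mul(45821., I))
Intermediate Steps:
a = 6 (a = Add(-2, 8) = 6)
Function('E')(c) = Add(Mul(6, c), Mul(36, Pow(c, Rational(1, 2)))) (Function('E')(c) = Mul(Add(Mul(6, Pow(c, Rational(1, 2))), c), Add(0, 6)) = Mul(Add(c, Mul(6, Pow(c, Rational(1, 2)))), 6) = Add(Mul(6, c), Mul(36, Pow(c, Rational(1, 2)))))
Mul(Add(Mul(Add(3, 7), Function('E')(-2)), 96), 90) = Mul(Add(Mul(Add(3, 7), Add(Mul(6, -2), Mul(36, Pow(-2, Rational(1, 2))))), 96), 90) = Mul(Add(Mul(10, Add(-12, Mul(36, Mul(I, Pow(2, Rational(1, 2)))))), 96), 90) = Mul(Add(Mul(10, Add(-12, Mul(36, I, Pow(2, Rational(1, 2))))), 96), 90) = Mul(Add(Add(-120, Mul(360, I, Pow(2, Rational(1, 2)))), 96), 90) = Mul(Add(-24, Mul(360, I, Pow(2, Rational(1, 2)))), 90) = Add(-2160, Mul(32400, I, Pow(2, Rational(1, 2))))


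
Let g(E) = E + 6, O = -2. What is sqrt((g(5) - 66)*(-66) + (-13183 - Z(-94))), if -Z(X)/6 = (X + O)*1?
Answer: I*sqrt(10129) ≈ 100.64*I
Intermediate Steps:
g(E) = 6 + E
Z(X) = 12 - 6*X (Z(X) = -6*(X - 2) = -6*(-2 + X) = 12 - 6*X)
sqrt((g(5) - 66)*(-66) + (-13183 - Z(-94))) = sqrt(((6 + 5) - 66)*(-66) + (-13183 - (12 - 6*(-94)))) = sqrt((11 - 66)*(-66) + (-13183 - (12 + 564))) = sqrt(-55*(-66) + (-13183 - 1*576)) = sqrt(3630 + (-13183 - 576)) = sqrt(3630 - 13759) = sqrt(-10129) = I*sqrt(10129)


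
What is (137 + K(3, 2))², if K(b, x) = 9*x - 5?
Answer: 22500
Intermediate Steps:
K(b, x) = -5 + 9*x
(137 + K(3, 2))² = (137 + (-5 + 9*2))² = (137 + (-5 + 18))² = (137 + 13)² = 150² = 22500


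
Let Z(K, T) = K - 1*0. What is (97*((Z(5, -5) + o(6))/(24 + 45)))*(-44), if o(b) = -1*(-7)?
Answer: -17072/23 ≈ -742.26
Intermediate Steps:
o(b) = 7
Z(K, T) = K (Z(K, T) = K + 0 = K)
(97*((Z(5, -5) + o(6))/(24 + 45)))*(-44) = (97*((5 + 7)/(24 + 45)))*(-44) = (97*(12/69))*(-44) = (97*(12*(1/69)))*(-44) = (97*(4/23))*(-44) = (388/23)*(-44) = -17072/23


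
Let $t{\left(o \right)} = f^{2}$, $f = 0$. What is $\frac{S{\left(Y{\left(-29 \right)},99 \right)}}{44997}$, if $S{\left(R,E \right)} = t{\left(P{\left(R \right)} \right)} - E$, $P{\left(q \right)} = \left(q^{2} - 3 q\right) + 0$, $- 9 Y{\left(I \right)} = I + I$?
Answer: $- \frac{33}{14999} \approx -0.0022001$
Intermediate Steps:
$Y{\left(I \right)} = - \frac{2 I}{9}$ ($Y{\left(I \right)} = - \frac{I + I}{9} = - \frac{2 I}{9}$)
$P{\left(q \right)} = q^{2} - 3 q$
$t{\left(o \right)} = 0$ ($t{\left(o \right)} = 0^{2} = 0$)
$S{\left(R,E \right)} = - E$ ($S{\left(R,E \right)} = 0 - E = - E$)
$\frac{S{\left(Y{\left(-29 \right)},99 \right)}}{44997} = \frac{\left(-1\right) 99}{44997} = \left(-99\right) \frac{1}{44997} = - \frac{33}{14999}$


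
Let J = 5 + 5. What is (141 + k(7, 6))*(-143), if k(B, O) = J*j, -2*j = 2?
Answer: -18733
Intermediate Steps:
J = 10
j = -1 (j = -½*2 = -1)
k(B, O) = -10 (k(B, O) = 10*(-1) = -10)
(141 + k(7, 6))*(-143) = (141 - 10)*(-143) = 131*(-143) = -18733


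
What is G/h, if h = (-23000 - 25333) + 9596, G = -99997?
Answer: 99997/38737 ≈ 2.5814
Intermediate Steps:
h = -38737 (h = -48333 + 9596 = -38737)
G/h = -99997/(-38737) = -99997*(-1/38737) = 99997/38737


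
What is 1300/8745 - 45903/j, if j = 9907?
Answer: -77708527/17327343 ≈ -4.4847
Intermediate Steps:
1300/8745 - 45903/j = 1300/8745 - 45903/9907 = 1300*(1/8745) - 45903*1/9907 = 260/1749 - 45903/9907 = -77708527/17327343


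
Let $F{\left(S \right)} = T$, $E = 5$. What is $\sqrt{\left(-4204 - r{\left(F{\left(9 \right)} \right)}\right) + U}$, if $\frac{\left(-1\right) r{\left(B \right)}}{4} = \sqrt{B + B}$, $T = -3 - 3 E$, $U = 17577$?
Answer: $\sqrt{13373 + 24 i} \approx 115.64 + 0.104 i$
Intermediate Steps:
$T = -18$ ($T = -3 - 15 = -18$)
$F{\left(S \right)} = -18$
$r{\left(B \right)} = - 4 \sqrt{2} \sqrt{B}$ ($r{\left(B \right)} = - 4 \sqrt{B + B} = - 4 \sqrt{2 B} = - 4 \sqrt{2} \sqrt{B}$)
$\sqrt{\left(-4204 - r{\left(F{\left(9 \right)} \right)}\right) + U} = \sqrt{\left(-4204 - - 4 \sqrt{2} \sqrt{-18}\right) + 17577} = \sqrt{\left(-4204 - - 4 \sqrt{2} \cdot 3 i \sqrt{2}\right) + 17577} = \sqrt{\left(-4204 - - 24 i\right) + 17577} = \sqrt{\left(-4204 + 24 i\right) + 17577} = \sqrt{13373 + 24 i}$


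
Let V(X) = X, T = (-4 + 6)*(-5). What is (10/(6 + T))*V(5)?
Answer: -25/2 ≈ -12.500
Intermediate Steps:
T = -10 (T = 2*(-5) = -10)
(10/(6 + T))*V(5) = (10/(6 - 10))*5 = (10/(-4))*5 = (10*(-¼))*5 = -5/2*5 = -25/2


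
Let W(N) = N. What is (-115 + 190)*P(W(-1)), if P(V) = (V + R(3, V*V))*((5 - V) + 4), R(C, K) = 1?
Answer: 0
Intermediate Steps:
P(V) = (1 + V)*(9 - V) (P(V) = (V + 1)*((5 - V) + 4) = (1 + V)*(9 - V))
(-115 + 190)*P(W(-1)) = (-115 + 190)*(9 - 1*(-1)**2 + 8*(-1)) = 75*(9 - 1*1 - 8) = 75*(9 - 1 - 8) = 75*0 = 0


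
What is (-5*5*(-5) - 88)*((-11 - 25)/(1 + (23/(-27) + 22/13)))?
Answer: -233766/323 ≈ -723.73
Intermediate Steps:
(-5*5*(-5) - 88)*((-11 - 25)/(1 + (23/(-27) + 22/13))) = (-25*(-5) - 88)*(-36/(1 + (23*(-1/27) + 22*(1/13)))) = (125 - 88)*(-36/(1 + (-23/27 + 22/13))) = 37*(-36/(1 + 295/351)) = 37*(-36/646/351) = 37*(-36*351/646) = 37*(-6318/323) = -233766/323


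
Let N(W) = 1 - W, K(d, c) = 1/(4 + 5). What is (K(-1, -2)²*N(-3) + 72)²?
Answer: 34058896/6561 ≈ 5191.1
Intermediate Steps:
K(d, c) = ⅑ (K(d, c) = 1/9 = ⅑)
(K(-1, -2)²*N(-3) + 72)² = ((⅑)²*(1 - 1*(-3)) + 72)² = ((1 + 3)/81 + 72)² = ((1/81)*4 + 72)² = (4/81 + 72)² = (5836/81)² = 34058896/6561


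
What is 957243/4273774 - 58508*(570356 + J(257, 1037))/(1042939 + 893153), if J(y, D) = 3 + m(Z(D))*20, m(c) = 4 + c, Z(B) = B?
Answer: -36955609356610753/2068604912802 ≈ -17865.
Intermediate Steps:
J(y, D) = 83 + 20*D (J(y, D) = 3 + (4 + D)*20 = 3 + (80 + 20*D) = 83 + 20*D)
957243/4273774 - 58508*(570356 + J(257, 1037))/(1042939 + 893153) = 957243/4273774 - 58508*(570356 + (83 + 20*1037))/(1042939 + 893153) = 957243*(1/4273774) - 58508/(1936092/(570356 + (83 + 20740))) = 957243/4273774 - 58508/(1936092/(570356 + 20823)) = 957243/4273774 - 58508/(1936092/591179) = 957243/4273774 - 58508/(1936092*(1/591179)) = 957243/4273774 - 58508/1936092/591179 = 957243/4273774 - 58508*591179/1936092 = 957243/4273774 - 8647175233/484023 = -36955609356610753/2068604912802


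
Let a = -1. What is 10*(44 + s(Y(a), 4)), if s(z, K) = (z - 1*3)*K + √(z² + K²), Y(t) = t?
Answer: 280 + 10*√17 ≈ 321.23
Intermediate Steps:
s(z, K) = √(K² + z²) + K*(-3 + z) (s(z, K) = (z - 3)*K + √(K² + z²) = (-3 + z)*K + √(K² + z²) = K*(-3 + z) + √(K² + z²) = √(K² + z²) + K*(-3 + z))
10*(44 + s(Y(a), 4)) = 10*(44 + (√(4² + (-1)²) - 3*4 + 4*(-1))) = 10*(44 + (√(16 + 1) - 12 - 4)) = 10*(44 + (√17 - 12 - 4)) = 10*(44 + (-16 + √17)) = 10*(28 + √17) = 280 + 10*√17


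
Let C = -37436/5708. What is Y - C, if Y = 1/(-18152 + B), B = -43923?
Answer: 580958498/88581025 ≈ 6.5585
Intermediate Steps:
C = -9359/1427 (C = -37436*1/5708 = -9359/1427 ≈ -6.5585)
Y = -1/62075 (Y = 1/(-18152 - 43923) = 1/(-62075) = -1/62075 ≈ -1.6110e-5)
Y - C = -1/62075 - 1*(-9359/1427) = -1/62075 + 9359/1427 = 580958498/88581025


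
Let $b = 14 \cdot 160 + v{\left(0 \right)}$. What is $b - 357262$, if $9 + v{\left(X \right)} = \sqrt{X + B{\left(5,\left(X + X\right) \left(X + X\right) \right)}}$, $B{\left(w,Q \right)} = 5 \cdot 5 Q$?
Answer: $-355031$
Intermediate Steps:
$B{\left(w,Q \right)} = 25 Q$
$v{\left(X \right)} = -9 + \sqrt{X + 100 X^{2}}$ ($v{\left(X \right)} = -9 + \sqrt{X + 25 \left(X + X\right) \left(X + X\right)} = -9 + \sqrt{X + 25 \cdot 2 X 2 X} = -9 + \sqrt{X + 25 \cdot 4 X^{2}} = -9 + \sqrt{X + 100 X^{2}}$)
$b = 2231$ ($b = 14 \cdot 160 - \left(9 - \sqrt{0 \left(1 + 100 \cdot 0\right)}\right) = 2240 - \left(9 - \sqrt{0 \left(1 + 0\right)}\right) = 2240 - \left(9 - \sqrt{0 \cdot 1}\right) = 2240 - \left(9 - \sqrt{0}\right) = 2240 + \left(-9 + 0\right) = 2240 - 9 = 2231$)
$b - 357262 = 2231 - 357262 = -355031$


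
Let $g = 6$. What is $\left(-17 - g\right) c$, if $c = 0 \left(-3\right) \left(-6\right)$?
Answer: $0$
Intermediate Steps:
$c = 0$ ($c = 0 \left(-6\right) = 0$)
$\left(-17 - g\right) c = \left(-17 - 6\right) 0 = \left(-23\right) 0 = 0$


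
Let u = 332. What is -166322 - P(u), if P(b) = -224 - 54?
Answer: -166044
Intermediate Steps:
P(b) = -278
-166322 - P(u) = -166322 - 1*(-278) = -166322 + 278 = -166044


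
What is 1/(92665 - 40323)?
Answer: 1/52342 ≈ 1.9105e-5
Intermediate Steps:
1/(92665 - 40323) = 1/52342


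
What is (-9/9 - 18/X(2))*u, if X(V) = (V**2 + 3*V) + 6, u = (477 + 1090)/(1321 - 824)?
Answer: -26639/3976 ≈ -6.7000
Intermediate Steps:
u = 1567/497 ≈ 3.1529
X(V) = 6 + V**2 + 3*V
(-9/9 - 18/X(2))*u = (-9/9 - 18/(6 + 2**2 + 3*2))*(1567/497) = (-9*1/9 - 18/(6 + 4 + 6))*(1567/497) = (-1 - 18/16)*(1567/497) = (-1 - 18*1/16)*(1567/497) = (-1 - 9/8)*(1567/497) = -17/8*1567/497 = -26639/3976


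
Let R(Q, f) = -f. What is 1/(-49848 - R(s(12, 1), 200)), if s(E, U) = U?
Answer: -1/49648 ≈ -2.0142e-5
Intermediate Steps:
1/(-49848 - R(s(12, 1), 200)) = 1/(-49848 - (-1)*200) = 1/(-49848 - 1*(-200)) = 1/(-49848 + 200) = 1/(-49648) = -1/49648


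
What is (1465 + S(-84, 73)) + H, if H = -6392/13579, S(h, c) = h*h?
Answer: 115700267/13579 ≈ 8520.5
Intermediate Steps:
S(h, c) = h**2
H = -6392/13579 (H = -6392*1/13579 = -6392/13579 ≈ -0.47073)
(1465 + S(-84, 73)) + H = (1465 + (-84)**2) - 6392/13579 = (1465 + 7056) - 6392/13579 = 8521 - 6392/13579 = 115700267/13579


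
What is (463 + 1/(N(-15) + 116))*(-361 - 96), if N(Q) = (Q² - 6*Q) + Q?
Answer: -88022313/416 ≈ -2.1159e+5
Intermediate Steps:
N(Q) = Q² - 5*Q
(463 + 1/(N(-15) + 116))*(-361 - 96) = (463 + 1/(-15*(-5 - 15) + 116))*(-361 - 96) = (463 + 1/(-15*(-20) + 116))*(-457) = (463 + 1/(300 + 116))*(-457) = (463 + 1/416)*(-457) = (192609/416)*(-457) = -88022313/416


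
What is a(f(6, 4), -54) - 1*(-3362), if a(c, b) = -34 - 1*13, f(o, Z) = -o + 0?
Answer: 3315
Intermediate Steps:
f(o, Z) = -o
a(c, b) = -47 (a(c, b) = -34 - 13 = -47)
a(f(6, 4), -54) - 1*(-3362) = -47 - 1*(-3362) = -47 + 3362 = 3315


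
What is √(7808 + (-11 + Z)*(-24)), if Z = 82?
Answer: 2*√1526 ≈ 78.128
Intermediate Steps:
√(7808 + (-11 + Z)*(-24)) = √(7808 + (-11 + 82)*(-24)) = √(7808 + 71*(-24)) = √(7808 - 1704) = √6104 = 2*√1526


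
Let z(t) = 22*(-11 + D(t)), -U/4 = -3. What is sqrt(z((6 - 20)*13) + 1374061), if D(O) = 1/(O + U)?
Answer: 6*sqrt(275717815)/85 ≈ 1172.1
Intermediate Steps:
U = 12 (U = -4*(-3) = 12)
D(O) = 1/(12 + O) (D(O) = 1/(O + 12) = 1/(12 + O))
z(t) = -242 + 22/(12 + t) (z(t) = 22*(-11 + 1/(12 + t)) = -242 + 22/(12 + t))
sqrt(z((6 - 20)*13) + 1374061) = sqrt(22*(-131 - 11*(6 - 20)*13)/(12 + (6 - 20)*13) + 1374061) = sqrt(22*(-131 - (-154)*13)/(12 - 14*13) + 1374061) = sqrt(22*(-131 - 11*(-182))/(12 - 182) + 1374061) = sqrt(22*(-131 + 2002)/(-170) + 1374061) = sqrt(22*(-1/170)*1871 + 1374061) = sqrt(-20581/85 + 1374061) = sqrt(116774604/85) = 6*sqrt(275717815)/85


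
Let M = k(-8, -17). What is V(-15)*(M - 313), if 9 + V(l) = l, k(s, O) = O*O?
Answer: 576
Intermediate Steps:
k(s, O) = O²
M = 289 (M = (-17)² = 289)
V(l) = -9 + l
V(-15)*(M - 313) = (-9 - 15)*(289 - 313) = -24*(-24) = 576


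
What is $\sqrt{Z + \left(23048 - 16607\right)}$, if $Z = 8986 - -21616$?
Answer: $\sqrt{37043} \approx 192.47$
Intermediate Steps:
$Z = 30602$ ($Z = 8986 + 21616 = 30602$)
$\sqrt{Z + \left(23048 - 16607\right)} = \sqrt{30602 + \left(23048 - 16607\right)} = \sqrt{30602 + 6441} = \sqrt{37043}$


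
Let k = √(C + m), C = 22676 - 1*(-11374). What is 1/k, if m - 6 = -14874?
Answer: √19182/19182 ≈ 0.0072203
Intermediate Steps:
m = -14868 (m = 6 - 14874 = -14868)
C = 34050 (C = 22676 + 11374 = 34050)
k = √19182 (k = √(34050 - 14868) = √19182 ≈ 138.50)
1/k = 1/(√19182) = √19182/19182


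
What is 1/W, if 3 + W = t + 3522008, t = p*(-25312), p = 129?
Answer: 1/256757 ≈ 3.8947e-6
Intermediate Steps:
t = -3265248 (t = 129*(-25312) = -3265248)
W = 256757 (W = -3 + (-3265248 + 3522008) = -3 + 256760 = 256757)
1/W = 1/256757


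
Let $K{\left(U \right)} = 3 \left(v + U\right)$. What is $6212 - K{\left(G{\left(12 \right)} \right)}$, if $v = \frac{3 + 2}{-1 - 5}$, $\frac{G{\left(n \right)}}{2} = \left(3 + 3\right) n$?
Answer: $\frac{11565}{2} \approx 5782.5$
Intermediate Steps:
$G{\left(n \right)} = 12 n$ ($G{\left(n \right)} = 2 \left(3 + 3\right) n = 2 \cdot 6 n = 12 n$)
$v = - \frac{5}{6}$ ($v = \frac{5}{-6} = 5 \left(- \frac{1}{6}\right) = - \frac{5}{6} \approx -0.83333$)
$K{\left(U \right)} = - \frac{5}{2} + 3 U$ ($K{\left(U \right)} = 3 \left(- \frac{5}{6} + U\right) = - \frac{5}{2} + 3 U$)
$6212 - K{\left(G{\left(12 \right)} \right)} = 6212 - \left(- \frac{5}{2} + 3 \cdot 12 \cdot 12\right) = 6212 - \left(- \frac{5}{2} + 3 \cdot 144\right) = 6212 - \left(- \frac{5}{2} + 432\right) = 6212 - \frac{859}{2} = \frac{11565}{2}$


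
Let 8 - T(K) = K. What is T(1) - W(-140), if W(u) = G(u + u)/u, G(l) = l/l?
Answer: 981/140 ≈ 7.0071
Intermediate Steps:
T(K) = 8 - K
G(l) = 1
W(u) = 1/u
T(1) - W(-140) = (8 - 1*1) - 1/(-140) = (8 - 1) - 1*(-1/140) = 7 + 1/140 = 981/140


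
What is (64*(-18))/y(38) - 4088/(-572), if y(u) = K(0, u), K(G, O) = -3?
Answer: 55934/143 ≈ 391.15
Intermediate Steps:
y(u) = -3
(64*(-18))/y(38) - 4088/(-572) = (64*(-18))/(-3) - 4088/(-572) = -1152*(-⅓) - 4088*(-1/572) = 384 + 1022/143 = 55934/143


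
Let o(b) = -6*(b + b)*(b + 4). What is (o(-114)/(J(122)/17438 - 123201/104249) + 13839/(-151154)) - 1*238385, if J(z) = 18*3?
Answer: -498058432535177699/4498405164294 ≈ -1.1072e+5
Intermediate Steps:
J(z) = 54
o(b) = -12*b*(4 + b) (o(b) = -6*2*b*(4 + b) = -12*b*(4 + b))
(o(-114)/(J(122)/17438 - 123201/104249) + 13839/(-151154)) - 1*238385 = ((-12*(-114)*(4 - 114))/(54/17438 - 123201/104249) + 13839/(-151154)) - 1*238385 = ((-12*(-114)*(-110))/(54*(1/17438) - 123201*1/104249) + 13839*(-1/151154)) - 238385 = (-150480/(27/8719 - 123201/104249) - 13839/151154) - 238385 = (-150480/(-1071374796/908947031) - 13839/151154) - 238385 = (-150480*(-908947031/1071374796) - 13839/151154) - 238385 = (3799398589580/29760411 - 13839/151154) - 238385 = 574293882555047491/4498405164294 - 238385 = -498058432535177699/4498405164294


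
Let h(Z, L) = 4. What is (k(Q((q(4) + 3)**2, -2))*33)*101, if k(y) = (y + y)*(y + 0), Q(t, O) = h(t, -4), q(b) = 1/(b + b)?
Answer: 106656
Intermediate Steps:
q(b) = 1/(2*b)
Q(t, O) = 4
k(y) = 2*y**2 (k(y) = (2*y)*y = 2*y**2)
(k(Q((q(4) + 3)**2, -2))*33)*101 = ((2*4**2)*33)*101 = ((2*16)*33)*101 = (32*33)*101 = 1056*101 = 106656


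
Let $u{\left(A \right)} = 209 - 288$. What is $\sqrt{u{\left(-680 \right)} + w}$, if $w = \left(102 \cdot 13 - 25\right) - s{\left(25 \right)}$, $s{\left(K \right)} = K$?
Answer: $3 \sqrt{133} \approx 34.598$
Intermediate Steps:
$u{\left(A \right)} = -79$
$w = 1276$ ($w = \left(102 \cdot 13 - 25\right) - 25 = \left(1326 - 25\right) - 25 = 1301 - 25 = 1276$)
$\sqrt{u{\left(-680 \right)} + w} = \sqrt{-79 + 1276} = \sqrt{1197} = 3 \sqrt{133}$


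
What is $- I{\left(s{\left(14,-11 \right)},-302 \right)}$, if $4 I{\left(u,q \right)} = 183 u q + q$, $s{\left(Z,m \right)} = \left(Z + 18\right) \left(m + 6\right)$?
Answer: $- \frac{4421129}{2} \approx -2.2106 \cdot 10^{6}$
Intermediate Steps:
$s{\left(Z,m \right)} = \left(6 + m\right) \left(18 + Z\right)$ ($s{\left(Z,m \right)} = \left(18 + Z\right) \left(6 + m\right) = \left(6 + m\right) \left(18 + Z\right)$)
$I{\left(u,q \right)} = \frac{q}{4} + \frac{183 q u}{4}$ ($I{\left(u,q \right)} = \frac{183 u q + q}{4} = \frac{183 q u + q}{4} = \frac{q + 183 q u}{4} = \frac{q}{4} + \frac{183 q u}{4}$)
$- I{\left(s{\left(14,-11 \right)},-302 \right)} = - \frac{\left(-302\right) \left(1 + 183 \left(108 + 6 \cdot 14 + 18 \left(-11\right) + 14 \left(-11\right)\right)\right)}{4} = - \frac{\left(-302\right) \left(1 + 183 \left(108 + 84 - 198 - 154\right)\right)}{4} = - \frac{\left(-302\right) \left(1 + 183 \left(-160\right)\right)}{4} = - \frac{\left(-302\right) \left(1 - 29280\right)}{4} = - \frac{\left(-302\right) \left(-29279\right)}{4} = \left(-1\right) \frac{4421129}{2} = - \frac{4421129}{2}$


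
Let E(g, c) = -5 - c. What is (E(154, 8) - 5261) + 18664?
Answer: 13390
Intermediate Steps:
(E(154, 8) - 5261) + 18664 = ((-5 - 1*8) - 5261) + 18664 = ((-5 - 8) - 5261) + 18664 = (-13 - 5261) + 18664 = -5274 + 18664 = 13390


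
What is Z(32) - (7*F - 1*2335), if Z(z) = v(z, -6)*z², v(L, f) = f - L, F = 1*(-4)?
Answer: -36549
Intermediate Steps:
F = -4
Z(z) = z²*(-6 - z) (Z(z) = (-6 - z)*z² = z²*(-6 - z))
Z(32) - (7*F - 1*2335) = 32²*(-6 - 1*32) - (7*(-4) - 1*2335) = 1024*(-6 - 32) - (-28 - 2335) = 1024*(-38) - 1*(-2363) = -38912 + 2363 = -36549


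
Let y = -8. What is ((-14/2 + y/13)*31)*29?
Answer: -89001/13 ≈ -6846.2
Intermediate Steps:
((-14/2 + y/13)*31)*29 = ((-14/2 - 8/13)*31)*29 = ((-14*½ - 8*1/13)*31)*29 = ((-7 - 8/13)*31)*29 = -99/13*31*29 = -3069/13*29 = -89001/13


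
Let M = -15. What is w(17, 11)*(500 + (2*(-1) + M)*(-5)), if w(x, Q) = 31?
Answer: 18135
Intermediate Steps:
w(17, 11)*(500 + (2*(-1) + M)*(-5)) = 31*(500 + (2*(-1) - 15)*(-5)) = 31*(500 + (-2 - 15)*(-5)) = 31*(500 - 17*(-5)) = 31*(500 + 85) = 31*585 = 18135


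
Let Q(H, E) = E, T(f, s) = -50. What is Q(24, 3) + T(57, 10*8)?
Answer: -47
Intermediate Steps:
Q(24, 3) + T(57, 10*8) = 3 - 50 = -47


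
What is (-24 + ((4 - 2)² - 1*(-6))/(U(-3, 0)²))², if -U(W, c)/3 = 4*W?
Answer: 241709209/419904 ≈ 575.63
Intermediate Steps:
U(W, c) = -12*W
(-24 + ((4 - 2)² - 1*(-6))/(U(-3, 0)²))² = (-24 + ((4 - 2)² - 1*(-6))/((-12*(-3))²))² = (-24 + (2² + 6)/(36²))² = (-24 + (4 + 6)/1296)² = (-24 + 10*(1/1296))² = (-24 + 5/648)² = (-15547/648)² = 241709209/419904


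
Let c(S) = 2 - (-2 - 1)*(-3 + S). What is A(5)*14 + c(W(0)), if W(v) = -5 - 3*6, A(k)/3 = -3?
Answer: -202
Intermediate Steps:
A(k) = -9 (A(k) = 3*(-3) = -9)
W(v) = -23 (W(v) = -5 - 18 = -23)
c(S) = -7 + 3*S (c(S) = 2 - (-3)*(-3 + S) = 2 - (9 - 3*S) = 2 + (-9 + 3*S) = -7 + 3*S)
A(5)*14 + c(W(0)) = -9*14 + (-7 + 3*(-23)) = -126 + (-7 - 69) = -126 - 76 = -202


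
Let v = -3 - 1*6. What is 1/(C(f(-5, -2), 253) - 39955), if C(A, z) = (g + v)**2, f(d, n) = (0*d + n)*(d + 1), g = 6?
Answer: -1/39946 ≈ -2.5034e-5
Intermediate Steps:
v = -9 (v = -3 - 6 = -9)
f(d, n) = n*(1 + d) (f(d, n) = (0 + n)*(1 + d) = n*(1 + d))
C(A, z) = 9 (C(A, z) = (6 - 9)**2 = (-3)**2 = 9)
1/(C(f(-5, -2), 253) - 39955) = 1/(9 - 39955) = 1/(-39946) = -1/39946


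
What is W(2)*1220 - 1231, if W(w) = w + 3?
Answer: 4869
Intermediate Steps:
W(w) = 3 + w
W(2)*1220 - 1231 = (3 + 2)*1220 - 1231 = 5*1220 - 1231 = 6100 - 1231 = 4869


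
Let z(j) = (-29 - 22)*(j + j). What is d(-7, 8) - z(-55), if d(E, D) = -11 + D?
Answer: -5613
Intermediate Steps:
z(j) = -102*j
d(-7, 8) - z(-55) = (-11 + 8) - (-102)*(-55) = -3 - 1*5610 = -3 - 5610 = -5613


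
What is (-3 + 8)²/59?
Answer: 25/59 ≈ 0.42373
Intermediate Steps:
(-3 + 8)²/59 = 5²*(1/59) = 25*(1/59) = 25/59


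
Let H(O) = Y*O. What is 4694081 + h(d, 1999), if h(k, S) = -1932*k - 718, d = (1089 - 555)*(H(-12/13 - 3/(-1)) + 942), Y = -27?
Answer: -11820936977/13 ≈ -9.0930e+8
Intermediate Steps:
H(O) = -27*O
d = 6150078/13 (d = (1089 - 555)*(-27*(-12/13 - 3/(-1)) + 942) = 534*(-27*(-12*1/13 - 3*(-1)) + 942) = 534*(-27*(-12/13 + 3) + 942) = 534*(-27*27/13 + 942) = 534*(-729/13 + 942) = 534*(11517/13) = 6150078/13 ≈ 4.7308e+5)
h(k, S) = -718 - 1932*k
4694081 + h(d, 1999) = 4694081 + (-718 - 1932*6150078/13) = 4694081 + (-718 - 11881950696/13) = 4694081 - 11881960030/13 = -11820936977/13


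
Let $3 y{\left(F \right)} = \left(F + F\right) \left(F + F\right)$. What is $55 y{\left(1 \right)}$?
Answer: $\frac{220}{3} \approx 73.333$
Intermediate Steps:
$y{\left(F \right)} = \frac{4 F^{2}}{3}$ ($y{\left(F \right)} = \frac{\left(F + F\right) \left(F + F\right)}{3} = \frac{2 F 2 F}{3} = \frac{4 F^{2}}{3}$)
$55 y{\left(1 \right)} = 55 \frac{4 \cdot 1^{2}}{3} = 55 \cdot \frac{4}{3} \cdot 1 = 55 \cdot \frac{4}{3} = \frac{220}{3}$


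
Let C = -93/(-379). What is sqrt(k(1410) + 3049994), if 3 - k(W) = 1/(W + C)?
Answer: 2*sqrt(24202749403129141)/178161 ≈ 1746.4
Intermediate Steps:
C = 93/379 (C = -93*(-1/379) = 93/379 ≈ 0.24538)
k(W) = 3 - 1/(93/379 + W) (k(W) = 3 - 1/(W + 93/379) = 3 - 1/(93/379 + W))
sqrt(k(1410) + 3049994) = sqrt((-100 + 1137*1410)/(93 + 379*1410) + 3049994) = sqrt((-100 + 1603170)/(93 + 534390) + 3049994) = sqrt(1603070/534483 + 3049994) = sqrt(1630171546172/534483) = 2*sqrt(24202749403129141)/178161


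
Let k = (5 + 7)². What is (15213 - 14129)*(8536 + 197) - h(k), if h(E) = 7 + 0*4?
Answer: 9466565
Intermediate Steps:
k = 144 (k = 12² = 144)
h(E) = 7 (h(E) = 7 + 0 = 7)
(15213 - 14129)*(8536 + 197) - h(k) = (15213 - 14129)*(8536 + 197) - 1*7 = 1084*8733 - 7 = 9466572 - 7 = 9466565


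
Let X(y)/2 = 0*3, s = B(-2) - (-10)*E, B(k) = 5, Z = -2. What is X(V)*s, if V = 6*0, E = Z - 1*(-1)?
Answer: 0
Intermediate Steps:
E = -1 (E = -2 - 1*(-1) = -2 + 1 = -1)
V = 0
s = -5 (s = 5 - (-10)*(-1) = 5 - 5*2 = 5 - 10 = -5)
X(y) = 0 (X(y) = 2*(0*3) = 2*0 = 0)
X(V)*s = 0*(-5) = 0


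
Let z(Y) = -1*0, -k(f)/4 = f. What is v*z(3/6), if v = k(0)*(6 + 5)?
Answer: 0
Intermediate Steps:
k(f) = -4*f
z(Y) = 0
v = 0 (v = (-4*0)*(6 + 5) = 0*11 = 0)
v*z(3/6) = 0*0 = 0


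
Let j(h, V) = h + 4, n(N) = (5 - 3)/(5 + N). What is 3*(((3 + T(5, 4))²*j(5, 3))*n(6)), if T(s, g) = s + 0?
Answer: 3456/11 ≈ 314.18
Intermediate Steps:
n(N) = 2/(5 + N)
j(h, V) = 4 + h
T(s, g) = s
3*(((3 + T(5, 4))²*j(5, 3))*n(6)) = 3*(((3 + 5)²*(4 + 5))*(2/(5 + 6))) = 3*((8²*9)*(2/11)) = 3*((64*9)*(2*(1/11))) = 3*(576*(2/11)) = 3*(1152/11) = 3456/11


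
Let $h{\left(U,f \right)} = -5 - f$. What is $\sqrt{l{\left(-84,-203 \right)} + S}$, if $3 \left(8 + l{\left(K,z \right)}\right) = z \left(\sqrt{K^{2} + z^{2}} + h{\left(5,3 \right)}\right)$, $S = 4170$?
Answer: $\frac{\sqrt{42330 - 4263 \sqrt{985}}}{3} \approx 100.81 i$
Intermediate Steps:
$l{\left(K,z \right)} = -8 + \frac{z \left(-8 + \sqrt{K^{2} + z^{2}}\right)}{3}$ ($l{\left(K,z \right)} = -8 + \frac{z \left(\sqrt{K^{2} + z^{2}} - 8\right)}{3} = -8 + \frac{z \left(-8 + \sqrt{K^{2} + z^{2}}\right)}{3}$)
$\sqrt{l{\left(-84,-203 \right)} + S} = \sqrt{\left(-8 - - \frac{1624}{3} + \frac{1}{3} \left(-203\right) \sqrt{\left(-84\right)^{2} + \left(-203\right)^{2}}\right) + 4170} = \sqrt{\left(-8 + \frac{1624}{3} + \frac{1}{3} \left(-203\right) \sqrt{7056 + 41209}\right) + 4170} = \sqrt{\left(-8 + \frac{1624}{3} + \frac{1}{3} \left(-203\right) \sqrt{48265}\right) + 4170} = \sqrt{\left(-8 + \frac{1624}{3} + \frac{1}{3} \left(-203\right) 7 \sqrt{985}\right) + 4170} = \sqrt{\left(-8 + \frac{1624}{3} - \frac{1421 \sqrt{985}}{3}\right) + 4170} = \sqrt{\left(\frac{1600}{3} - \frac{1421 \sqrt{985}}{3}\right) + 4170} = \sqrt{\frac{14110}{3} - \frac{1421 \sqrt{985}}{3}}$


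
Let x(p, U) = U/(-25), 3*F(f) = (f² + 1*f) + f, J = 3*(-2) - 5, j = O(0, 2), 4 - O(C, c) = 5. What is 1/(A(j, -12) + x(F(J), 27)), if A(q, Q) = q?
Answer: -25/52 ≈ -0.48077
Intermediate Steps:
O(C, c) = -1 (O(C, c) = 4 - 1*5 = 4 - 5 = -1)
j = -1
J = -11 (J = -6 - 5 = -11)
F(f) = f²/3 + 2*f/3 (F(f) = ((f² + 1*f) + f)/3 = ((f² + f) + f)/3 = ((f + f²) + f)/3 = (f² + 2*f)/3 = f²/3 + 2*f/3)
x(p, U) = -U/25 (x(p, U) = U*(-1/25) = -U/25)
1/(A(j, -12) + x(F(J), 27)) = 1/(-1 - 1/25*27) = 1/(-1 - 27/25) = 1/(-52/25) = -25/52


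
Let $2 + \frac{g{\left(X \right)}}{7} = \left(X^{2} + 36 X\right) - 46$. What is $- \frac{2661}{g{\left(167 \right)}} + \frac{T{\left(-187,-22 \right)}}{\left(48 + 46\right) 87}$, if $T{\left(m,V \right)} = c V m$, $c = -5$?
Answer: $- \frac{2448127564}{968974419} \approx -2.5265$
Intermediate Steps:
$T{\left(m,V \right)} = - 5 V m$
$g{\left(X \right)} = -336 + 7 X^{2} + 252 X$ ($g{\left(X \right)} = -14 + 7 \left(\left(X^{2} + 36 X\right) - 46\right) = -14 + 7 \left(-46 + X^{2} + 36 X\right) = -14 + \left(-322 + 7 X^{2} + 252 X\right) = -336 + 7 X^{2} + 252 X$)
$- \frac{2661}{g{\left(167 \right)}} + \frac{T{\left(-187,-22 \right)}}{\left(48 + 46\right) 87} = - \frac{2661}{-336 + 7 \cdot 167^{2} + 252 \cdot 167} + \frac{\left(-5\right) \left(-22\right) \left(-187\right)}{\left(48 + 46\right) 87} = - \frac{2661}{-336 + 7 \cdot 27889 + 42084} - \frac{20570}{94 \cdot 87} = - \frac{2661}{-336 + 195223 + 42084} - \frac{20570}{8178} = - \frac{2661}{236971} - \frac{10285}{4089} = - \frac{2448127564}{968974419}$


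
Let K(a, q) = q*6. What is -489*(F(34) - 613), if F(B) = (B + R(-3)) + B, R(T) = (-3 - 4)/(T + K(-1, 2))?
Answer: 800656/3 ≈ 2.6689e+5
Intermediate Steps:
K(a, q) = 6*q
R(T) = -7/(12 + T) (R(T) = (-3 - 4)/(T + 6*2) = -7/(T + 12) = -7/(12 + T))
F(B) = -7/9 + 2*B (F(B) = (B - 7/(12 - 3)) + B = (B - 7/9) + B = (-7/9 + B) + B = -7/9 + 2*B)
-489*(F(34) - 613) = -489*((-7/9 + 2*34) - 613) = -489*((-7/9 + 68) - 613) = -489*(605/9 - 613) = -489*(-4912/9) = 800656/3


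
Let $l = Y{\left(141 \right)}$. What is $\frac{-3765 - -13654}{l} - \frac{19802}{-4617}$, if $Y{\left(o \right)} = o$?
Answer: $\frac{16149865}{216999} \approx 74.424$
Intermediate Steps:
$l = 141$
$\frac{-3765 - -13654}{l} - \frac{19802}{-4617} = \frac{-3765 - -13654}{141} - \frac{19802}{-4617} = \left(-3765 + 13654\right) \frac{1}{141} - - \frac{19802}{4617} = 9889 \cdot \frac{1}{141} + \frac{19802}{4617} = \frac{9889}{141} + \frac{19802}{4617} = \frac{16149865}{216999}$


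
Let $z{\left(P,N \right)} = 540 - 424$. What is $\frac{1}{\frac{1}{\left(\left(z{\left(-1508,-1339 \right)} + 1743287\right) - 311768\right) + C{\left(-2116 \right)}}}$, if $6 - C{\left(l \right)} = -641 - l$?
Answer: $1430166$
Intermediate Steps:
$C{\left(l \right)} = 647 + l$ ($C{\left(l \right)} = 6 - \left(-641 - l\right) = 6 + \left(641 + l\right) = 647 + l$)
$z{\left(P,N \right)} = 116$
$\frac{1}{\frac{1}{\left(\left(z{\left(-1508,-1339 \right)} + 1743287\right) - 311768\right) + C{\left(-2116 \right)}}} = \frac{1}{\frac{1}{\left(\left(116 + 1743287\right) - 311768\right) + \left(647 - 2116\right)}} = \frac{1}{\frac{1}{\left(1743403 - 311768\right) - 1469}} = \frac{1}{\frac{1}{1431635 - 1469}} = \frac{1}{\frac{1}{1430166}} = 1430166$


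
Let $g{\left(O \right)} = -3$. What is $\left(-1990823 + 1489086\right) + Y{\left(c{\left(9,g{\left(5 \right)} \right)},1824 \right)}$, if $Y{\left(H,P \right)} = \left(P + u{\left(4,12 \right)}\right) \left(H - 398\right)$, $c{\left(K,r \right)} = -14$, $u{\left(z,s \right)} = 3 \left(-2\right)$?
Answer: $-1250753$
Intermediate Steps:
$u{\left(z,s \right)} = -6$
$Y{\left(H,P \right)} = \left(-398 + H\right) \left(-6 + P\right)$ ($Y{\left(H,P \right)} = \left(P - 6\right) \left(H - 398\right) = \left(-6 + P\right) \left(-398 + H\right) = \left(-398 + H\right) \left(-6 + P\right)$)
$\left(-1990823 + 1489086\right) + Y{\left(c{\left(9,g{\left(5 \right)} \right)},1824 \right)} = \left(-1990823 + 1489086\right) - 749016 = -501737 + \left(2388 - 725952 + 84 - 25536\right) = -501737 - 749016 = -1250753$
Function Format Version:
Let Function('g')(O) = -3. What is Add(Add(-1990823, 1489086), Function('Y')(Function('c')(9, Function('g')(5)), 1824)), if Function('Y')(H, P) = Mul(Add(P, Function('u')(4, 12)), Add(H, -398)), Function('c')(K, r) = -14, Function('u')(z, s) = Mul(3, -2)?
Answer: -1250753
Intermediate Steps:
Function('u')(z, s) = -6
Function('Y')(H, P) = Mul(Add(-398, H), Add(-6, P)) (Function('Y')(H, P) = Mul(Add(P, -6), Add(H, -398)) = Mul(Add(-6, P), Add(-398, H)) = Mul(Add(-398, H), Add(-6, P)))
Add(Add(-1990823, 1489086), Function('Y')(Function('c')(9, Function('g')(5)), 1824)) = Add(Add(-1990823, 1489086), Add(2388, Mul(-398, 1824), Mul(-6, -14), Mul(-14, 1824))) = Add(-501737, Add(2388, -725952, 84, -25536)) = Add(-501737, -749016) = -1250753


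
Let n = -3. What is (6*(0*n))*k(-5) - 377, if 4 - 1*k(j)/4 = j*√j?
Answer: -377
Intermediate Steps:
k(j) = 16 - 4*j^(3/2) (k(j) = 16 - 4*j*√j = 16 - 4*j^(3/2))
(6*(0*n))*k(-5) - 377 = (6*(0*(-3)))*(16 - (-20)*I*√5) - 377 = (6*0)*(16 - (-20)*I*√5) - 377 = 0*(16 + 20*I*√5) - 377 = 0 - 377 = -377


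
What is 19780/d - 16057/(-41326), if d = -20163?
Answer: -493670989/833256138 ≈ -0.59246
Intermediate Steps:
19780/d - 16057/(-41326) = 19780/(-20163) - 16057/(-41326) = 19780*(-1/20163) - 16057*(-1/41326) = -19780/20163 + 16057/41326 = -493670989/833256138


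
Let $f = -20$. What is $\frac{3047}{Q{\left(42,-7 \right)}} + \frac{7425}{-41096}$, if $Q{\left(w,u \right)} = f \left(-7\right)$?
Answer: $\frac{2822273}{130760} \approx 21.584$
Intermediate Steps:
$Q{\left(w,u \right)} = 140$ ($Q{\left(w,u \right)} = \left(-20\right) \left(-7\right) = 140$)
$\frac{3047}{Q{\left(42,-7 \right)}} + \frac{7425}{-41096} = \frac{3047}{140} + \frac{7425}{-41096} = 3047 \cdot \frac{1}{140} + 7425 \left(- \frac{1}{41096}\right) = \frac{3047}{140} - \frac{675}{3736} = \frac{2822273}{130760}$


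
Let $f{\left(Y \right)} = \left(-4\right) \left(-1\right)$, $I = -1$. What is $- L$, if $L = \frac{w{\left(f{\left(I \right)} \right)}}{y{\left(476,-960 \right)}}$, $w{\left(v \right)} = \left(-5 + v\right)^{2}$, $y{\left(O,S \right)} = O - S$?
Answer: $- \frac{1}{1436} \approx -0.00069638$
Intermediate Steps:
$f{\left(Y \right)} = 4$
$L = \frac{1}{1436}$ ($L = \frac{\left(-5 + 4\right)^{2}}{476 - -960} = \frac{\left(-1\right)^{2}}{476 + 960} = 1 \cdot \frac{1}{1436} = \frac{1}{1436} \approx 0.00069638$)
$- L = \left(-1\right) \frac{1}{1436} = - \frac{1}{1436}$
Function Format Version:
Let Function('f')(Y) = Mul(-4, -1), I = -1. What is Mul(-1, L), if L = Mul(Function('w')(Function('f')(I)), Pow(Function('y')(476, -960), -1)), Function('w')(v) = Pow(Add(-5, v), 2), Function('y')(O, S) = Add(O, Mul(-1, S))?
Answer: Rational(-1, 1436) ≈ -0.00069638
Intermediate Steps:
Function('f')(Y) = 4
L = Rational(1, 1436) (L = Mul(Pow(Add(-5, 4), 2), Pow(Add(476, Mul(-1, -960)), -1)) = Mul(Pow(-1, 2), Pow(Add(476, 960), -1)) = Mul(1, Pow(1436, -1)) = Mul(1, Rational(1, 1436)) = Rational(1, 1436) ≈ 0.00069638)
Mul(-1, L) = Mul(-1, Rational(1, 1436)) = Rational(-1, 1436)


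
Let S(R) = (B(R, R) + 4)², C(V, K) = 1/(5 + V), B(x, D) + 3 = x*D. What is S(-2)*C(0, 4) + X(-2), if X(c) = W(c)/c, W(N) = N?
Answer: 6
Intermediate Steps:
B(x, D) = -3 + D*x (B(x, D) = -3 + x*D = -3 + D*x)
X(c) = 1 (X(c) = c/c = 1)
S(R) = (1 + R²)² (S(R) = ((-3 + R*R) + 4)² = ((-3 + R²) + 4)² = (1 + R²)²)
S(-2)*C(0, 4) + X(-2) = (1 + (-2)²)²/(5 + 0) + 1 = (1 + 4)²/5 + 1 = 5²*(⅕) + 1 = 25*(⅕) + 1 = 5 + 1 = 6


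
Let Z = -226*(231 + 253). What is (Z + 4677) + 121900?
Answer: 17193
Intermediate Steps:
Z = -109384 (Z = -226*484 = -109384)
(Z + 4677) + 121900 = (-109384 + 4677) + 121900 = -104707 + 121900 = 17193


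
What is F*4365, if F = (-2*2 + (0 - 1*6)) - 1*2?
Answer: -52380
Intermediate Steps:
F = -12 (F = (-4 + (0 - 6)) - 2 = (-4 - 6) - 2 = -10 - 2 = -12)
F*4365 = -12*4365 = -52380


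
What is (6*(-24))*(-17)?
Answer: 2448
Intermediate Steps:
(6*(-24))*(-17) = -144*(-17) = 2448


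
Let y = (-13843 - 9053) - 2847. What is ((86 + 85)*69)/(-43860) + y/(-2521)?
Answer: 366447567/36857020 ≈ 9.9424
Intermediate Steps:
y = -25743 (y = -22896 - 2847 = -25743)
((86 + 85)*69)/(-43860) + y/(-2521) = ((86 + 85)*69)/(-43860) - 25743/(-2521) = (171*69)*(-1/43860) - 25743*(-1/2521) = 11799*(-1/43860) + 25743/2521 = -3933/14620 + 25743/2521 = 366447567/36857020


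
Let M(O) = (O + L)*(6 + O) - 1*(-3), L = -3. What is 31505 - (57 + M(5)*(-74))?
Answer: 33298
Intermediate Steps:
M(O) = 3 + (-3 + O)*(6 + O) (M(O) = (O - 3)*(6 + O) - 1*(-3) = (-3 + O)*(6 + O) + 3 = 3 + (-3 + O)*(6 + O))
31505 - (57 + M(5)*(-74)) = 31505 - (57 + (-15 + 5² + 3*5)*(-74)) = 31505 - (57 + (-15 + 25 + 15)*(-74)) = 31505 - (57 + 25*(-74)) = 31505 - (57 - 1850) = 31505 - 1*(-1793) = 31505 + 1793 = 33298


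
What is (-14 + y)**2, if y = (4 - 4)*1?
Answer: 196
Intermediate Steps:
y = 0 (y = 0*1 = 0)
(-14 + y)**2 = (-14 + 0)**2 = (-14)**2 = 196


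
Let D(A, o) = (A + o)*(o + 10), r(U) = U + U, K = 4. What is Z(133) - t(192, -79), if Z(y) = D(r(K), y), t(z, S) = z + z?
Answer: 19779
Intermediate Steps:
t(z, S) = 2*z
r(U) = 2*U
D(A, o) = (10 + o)*(A + o) (D(A, o) = (A + o)*(10 + o) = (10 + o)*(A + o))
Z(y) = 80 + y² + 18*y (Z(y) = y² + 10*(2*4) + 10*y + (2*4)*y = y² + 10*8 + 10*y + 8*y = y² + 80 + 10*y + 8*y = 80 + y² + 18*y)
Z(133) - t(192, -79) = (80 + 133² + 18*133) - 2*192 = (80 + 17689 + 2394) - 1*384 = 20163 - 384 = 19779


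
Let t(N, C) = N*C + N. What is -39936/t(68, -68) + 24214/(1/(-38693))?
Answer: -1067143101994/1139 ≈ -9.3691e+8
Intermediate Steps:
t(N, C) = N + C*N (t(N, C) = C*N + N = N + C*N)
-39936/t(68, -68) + 24214/(1/(-38693)) = -39936*1/(68*(1 - 68)) + 24214/(1/(-38693)) = -39936/(68*(-67)) + 24214/(-1/38693) = -39936/(-4556) + 24214*(-38693) = -39936*(-1/4556) - 936912302 = 9984/1139 - 936912302 = -1067143101994/1139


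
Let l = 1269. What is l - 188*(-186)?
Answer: 36237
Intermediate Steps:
l - 188*(-186) = 1269 - 188*(-186) = 1269 + 34968 = 36237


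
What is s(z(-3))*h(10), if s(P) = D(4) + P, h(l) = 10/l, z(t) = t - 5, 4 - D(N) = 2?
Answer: -6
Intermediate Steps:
D(N) = 2 (D(N) = 4 - 1*2 = 4 - 2 = 2)
z(t) = -5 + t
s(P) = 2 + P
s(z(-3))*h(10) = (2 + (-5 - 3))*(10/10) = (2 - 8)*(10*(⅒)) = -6*1 = -6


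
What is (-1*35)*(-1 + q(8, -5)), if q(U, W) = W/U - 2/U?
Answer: 525/8 ≈ 65.625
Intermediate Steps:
q(U, W) = -2/U + W/U
(-1*35)*(-1 + q(8, -5)) = (-1*35)*(-1 + (-2 - 5)/8) = -35*(-1 + (1/8)*(-7)) = -35*(-1 - 7/8) = -35*(-15/8) = 525/8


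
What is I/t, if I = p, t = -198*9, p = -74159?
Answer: 74159/1782 ≈ 41.616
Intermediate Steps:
t = -1782 (t = -66*27 = -1782)
I = -74159
I/t = -74159/(-1782) = -74159*(-1/1782) = 74159/1782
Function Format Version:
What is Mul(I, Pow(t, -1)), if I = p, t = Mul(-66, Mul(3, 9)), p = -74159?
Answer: Rational(74159, 1782) ≈ 41.616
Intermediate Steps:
t = -1782 (t = Mul(-66, 27) = -1782)
I = -74159
Mul(I, Pow(t, -1)) = Mul(-74159, Pow(-1782, -1)) = Mul(-74159, Rational(-1, 1782)) = Rational(74159, 1782)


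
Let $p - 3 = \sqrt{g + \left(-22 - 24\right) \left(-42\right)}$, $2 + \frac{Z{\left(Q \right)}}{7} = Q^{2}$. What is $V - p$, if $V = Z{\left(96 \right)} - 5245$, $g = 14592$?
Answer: $59250 - 18 \sqrt{51} \approx 59121.0$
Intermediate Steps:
$Z{\left(Q \right)} = -14 + 7 Q^{2}$
$p = 3 + 18 \sqrt{51}$ ($p = 3 + \sqrt{14592 + \left(-22 - 24\right) \left(-42\right)} = 3 + \sqrt{14592 - -1932} = 3 + \sqrt{14592 + 1932} = 3 + \sqrt{16524} = 3 + 18 \sqrt{51} \approx 131.55$)
$V = 59253$ ($V = \left(-14 + 7 \cdot 96^{2}\right) - 5245 = \left(-14 + 7 \cdot 9216\right) - 5245 = \left(-14 + 64512\right) - 5245 = 64498 - 5245 = 59253$)
$V - p = 59253 - \left(3 + 18 \sqrt{51}\right) = 59250 - 18 \sqrt{51}$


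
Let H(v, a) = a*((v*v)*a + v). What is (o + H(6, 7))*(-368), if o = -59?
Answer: -642896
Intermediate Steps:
H(v, a) = a*(v + a*v**2) (H(v, a) = a*(v**2*a + v) = a*(a*v**2 + v) = a*(v + a*v**2))
(o + H(6, 7))*(-368) = (-59 + 7*6*(1 + 7*6))*(-368) = (-59 + 7*6*(1 + 42))*(-368) = (-59 + 7*6*43)*(-368) = (-59 + 1806)*(-368) = 1747*(-368) = -642896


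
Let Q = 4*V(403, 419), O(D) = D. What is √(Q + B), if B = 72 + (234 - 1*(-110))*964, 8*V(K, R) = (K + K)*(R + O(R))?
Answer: 3*√74378 ≈ 818.17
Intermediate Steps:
V(K, R) = K*R/2 (V(K, R) = ((K + K)*(R + R))/8 = ((2*K)*(2*R))/8 = (4*K*R)/8 = K*R/2)
Q = 337714 (Q = 4*((½)*403*419) = 4*(168857/2) = 337714)
B = 331688 (B = 72 + (234 + 110)*964 = 72 + 344*964 = 72 + 331616 = 331688)
√(Q + B) = √(337714 + 331688) = √669402 = 3*√74378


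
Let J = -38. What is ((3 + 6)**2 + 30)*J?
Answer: -4218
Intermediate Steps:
((3 + 6)**2 + 30)*J = ((3 + 6)**2 + 30)*(-38) = (9**2 + 30)*(-38) = (81 + 30)*(-38) = 111*(-38) = -4218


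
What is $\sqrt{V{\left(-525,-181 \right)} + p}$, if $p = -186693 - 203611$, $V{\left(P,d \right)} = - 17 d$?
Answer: $i \sqrt{387227} \approx 622.28 i$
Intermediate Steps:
$p = -390304$ ($p = -186693 - 203611 = -390304$)
$\sqrt{V{\left(-525,-181 \right)} + p} = \sqrt{\left(-17\right) \left(-181\right) - 390304} = \sqrt{3077 - 390304} = \sqrt{-387227} = i \sqrt{387227}$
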